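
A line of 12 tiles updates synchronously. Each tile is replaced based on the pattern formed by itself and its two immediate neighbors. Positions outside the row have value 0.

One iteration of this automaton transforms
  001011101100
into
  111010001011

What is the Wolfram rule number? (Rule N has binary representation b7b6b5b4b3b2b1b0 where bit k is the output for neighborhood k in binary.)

position 5: 111 → 0  (bit 7 = 0)
position 6: 110 → 0  (bit 6 = 0)
position 3: 101 → 0  (bit 5 = 0)
position 10: 100 → 1  (bit 4 = 1)
position 4: 011 → 1  (bit 3 = 1)
position 2: 010 → 1  (bit 2 = 1)
position 1: 001 → 1  (bit 1 = 1)
position 0: 000 → 1  (bit 0 = 1)
bits b7..b0 = 00011111 = 31

31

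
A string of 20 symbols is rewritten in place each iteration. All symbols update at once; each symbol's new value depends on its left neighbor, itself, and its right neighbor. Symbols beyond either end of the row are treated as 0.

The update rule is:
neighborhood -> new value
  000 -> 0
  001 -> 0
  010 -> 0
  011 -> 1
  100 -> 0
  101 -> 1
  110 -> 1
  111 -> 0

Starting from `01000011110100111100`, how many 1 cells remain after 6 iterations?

2

00000010011000100100
00000000011000000000
00000000011000000000  (fixed point — unchanged through iteration 6)
count of 1: 2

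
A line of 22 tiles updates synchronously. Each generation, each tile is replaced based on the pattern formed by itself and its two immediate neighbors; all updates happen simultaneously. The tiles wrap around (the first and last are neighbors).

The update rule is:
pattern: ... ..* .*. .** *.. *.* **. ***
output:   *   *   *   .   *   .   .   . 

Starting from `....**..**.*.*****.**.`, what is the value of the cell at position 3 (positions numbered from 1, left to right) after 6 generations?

.

****..**...*.........*
....**..*************.
****..**.............*
....**..*************.  (repeats generation 2; period 2)
generation 6: ....**..*************.
position 3 holds .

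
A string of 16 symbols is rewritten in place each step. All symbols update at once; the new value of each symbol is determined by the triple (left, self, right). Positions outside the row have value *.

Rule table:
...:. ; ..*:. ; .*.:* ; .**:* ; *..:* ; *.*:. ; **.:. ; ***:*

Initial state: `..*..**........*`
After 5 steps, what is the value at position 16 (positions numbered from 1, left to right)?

*

*.**.*.*.......*
..*..*.**......*
*.**.*.*.*.....*
..*..*.*.**....*
*.**.*.*.*.*...*
position 16 holds *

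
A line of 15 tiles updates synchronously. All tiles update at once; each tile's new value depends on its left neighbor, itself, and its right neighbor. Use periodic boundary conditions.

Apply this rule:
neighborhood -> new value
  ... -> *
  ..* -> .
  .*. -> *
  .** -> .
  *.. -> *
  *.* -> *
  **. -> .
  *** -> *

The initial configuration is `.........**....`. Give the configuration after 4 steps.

*****.***.**..*

step 1: ********...****
step 2: *******.**..***
step 3: ******.*..*..**
step 4: *****.***.**..*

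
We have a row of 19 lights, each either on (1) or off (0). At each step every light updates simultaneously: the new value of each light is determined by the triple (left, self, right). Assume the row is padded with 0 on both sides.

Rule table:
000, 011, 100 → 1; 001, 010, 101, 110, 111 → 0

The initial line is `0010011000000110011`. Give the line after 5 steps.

0001100001111111010

step 1: 1001010111110101010
step 2: 0100000100000000001
step 3: 0011110011111111100
step 4: 1010001010000000011
step 5: 0001100001111111010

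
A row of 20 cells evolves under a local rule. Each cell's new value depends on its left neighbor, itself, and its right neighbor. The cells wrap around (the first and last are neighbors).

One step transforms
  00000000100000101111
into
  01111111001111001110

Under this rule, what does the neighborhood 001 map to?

At position 7 the neighborhood is 001; the next row has 1 there.

1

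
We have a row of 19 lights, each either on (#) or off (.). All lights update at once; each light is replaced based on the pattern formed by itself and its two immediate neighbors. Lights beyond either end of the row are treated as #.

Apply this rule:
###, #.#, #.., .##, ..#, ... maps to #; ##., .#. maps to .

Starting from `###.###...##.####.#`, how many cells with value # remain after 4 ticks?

16

##.###.####.####.##
#.###.####.####.###
.###.####.####.####
###.####.####.#####
count of #: 16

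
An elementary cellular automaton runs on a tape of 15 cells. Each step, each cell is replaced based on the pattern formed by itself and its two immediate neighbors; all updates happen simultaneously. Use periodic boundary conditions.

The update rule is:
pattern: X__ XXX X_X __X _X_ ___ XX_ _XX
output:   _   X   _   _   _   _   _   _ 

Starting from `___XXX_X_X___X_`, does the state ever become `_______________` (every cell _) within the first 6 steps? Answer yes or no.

yes

____X__________
_______________
all cells are _ at step 2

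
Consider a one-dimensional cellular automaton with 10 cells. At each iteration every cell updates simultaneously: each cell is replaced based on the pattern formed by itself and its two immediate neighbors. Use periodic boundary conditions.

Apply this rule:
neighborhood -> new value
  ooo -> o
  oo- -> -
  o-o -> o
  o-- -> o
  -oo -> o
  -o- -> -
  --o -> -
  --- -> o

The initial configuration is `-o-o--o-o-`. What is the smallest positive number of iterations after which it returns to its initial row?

5

--o-o--o-o
o--o-o--o-
-o--o-o--o
o-o--o-o--
-o-o--o-o-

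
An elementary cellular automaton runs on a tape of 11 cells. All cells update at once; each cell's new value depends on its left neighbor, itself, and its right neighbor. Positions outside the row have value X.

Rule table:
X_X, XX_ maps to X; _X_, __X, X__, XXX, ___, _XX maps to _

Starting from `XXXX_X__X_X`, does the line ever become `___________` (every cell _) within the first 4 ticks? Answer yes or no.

yes

___XX____X_
____X_____X
___________
all cells are _ at tick 3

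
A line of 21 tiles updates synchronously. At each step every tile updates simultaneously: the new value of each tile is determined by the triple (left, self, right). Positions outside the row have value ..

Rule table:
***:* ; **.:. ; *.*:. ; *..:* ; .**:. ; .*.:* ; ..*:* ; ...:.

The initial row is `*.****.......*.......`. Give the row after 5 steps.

...*..**.*..***.***..

*..**.*.....***......
***...**...*.*.*.....
.*.*.*..*.**.*.**....
**.*.****....*...*...
...*..**.*..***.***..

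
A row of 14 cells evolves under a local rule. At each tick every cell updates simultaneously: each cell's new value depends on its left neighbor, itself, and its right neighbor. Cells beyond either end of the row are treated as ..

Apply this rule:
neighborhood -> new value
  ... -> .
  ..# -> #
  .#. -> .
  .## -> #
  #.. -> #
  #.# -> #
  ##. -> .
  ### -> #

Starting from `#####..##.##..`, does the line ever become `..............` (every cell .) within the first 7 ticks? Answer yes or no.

####.###.##.#.
###.###.##.#.#
##.###.##.#.#.
#.###.##.#.#.#
.###.##.#.#.#.
###.##.#.#.#.#
##.##.#.#.#.#.
tick 7 is ##.##.#.#.#.#., still not uniform .

no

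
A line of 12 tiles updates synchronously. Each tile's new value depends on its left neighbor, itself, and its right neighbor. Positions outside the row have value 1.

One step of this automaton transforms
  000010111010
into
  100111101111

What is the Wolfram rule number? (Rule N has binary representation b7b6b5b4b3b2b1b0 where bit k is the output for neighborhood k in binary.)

126

position 7: 111 → 0  (bit 7 = 0)
position 8: 110 → 1  (bit 6 = 1)
position 5: 101 → 1  (bit 5 = 1)
position 0: 100 → 1  (bit 4 = 1)
position 6: 011 → 1  (bit 3 = 1)
position 4: 010 → 1  (bit 2 = 1)
position 3: 001 → 1  (bit 1 = 1)
position 1: 000 → 0  (bit 0 = 0)
bits b7..b0 = 01111110 = 126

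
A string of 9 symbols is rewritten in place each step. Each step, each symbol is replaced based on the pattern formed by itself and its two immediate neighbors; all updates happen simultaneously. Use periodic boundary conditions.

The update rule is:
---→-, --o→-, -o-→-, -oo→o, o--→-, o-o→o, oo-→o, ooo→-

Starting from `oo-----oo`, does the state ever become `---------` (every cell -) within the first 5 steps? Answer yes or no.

-o-----o-
---------
all cells are - at step 2

yes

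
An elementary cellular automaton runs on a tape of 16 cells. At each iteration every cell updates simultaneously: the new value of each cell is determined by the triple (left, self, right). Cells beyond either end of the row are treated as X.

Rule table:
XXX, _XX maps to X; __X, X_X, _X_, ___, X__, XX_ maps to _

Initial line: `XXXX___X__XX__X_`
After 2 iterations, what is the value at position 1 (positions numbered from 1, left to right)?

iteration 1: XXX_______X_____
iteration 2: XX______________
position 1 holds X

X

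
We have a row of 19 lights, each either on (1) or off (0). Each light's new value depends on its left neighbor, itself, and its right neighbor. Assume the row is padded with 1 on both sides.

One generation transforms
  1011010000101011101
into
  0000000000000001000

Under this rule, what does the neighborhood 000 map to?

0

At position 7 the neighborhood is 000; the next row has 0 there.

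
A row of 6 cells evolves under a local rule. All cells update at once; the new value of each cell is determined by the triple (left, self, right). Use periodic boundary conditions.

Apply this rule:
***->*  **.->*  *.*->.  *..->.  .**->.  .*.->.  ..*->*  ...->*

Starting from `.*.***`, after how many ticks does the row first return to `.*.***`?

6

....**
.***.*
..**..
**.*.*
**....
.*.***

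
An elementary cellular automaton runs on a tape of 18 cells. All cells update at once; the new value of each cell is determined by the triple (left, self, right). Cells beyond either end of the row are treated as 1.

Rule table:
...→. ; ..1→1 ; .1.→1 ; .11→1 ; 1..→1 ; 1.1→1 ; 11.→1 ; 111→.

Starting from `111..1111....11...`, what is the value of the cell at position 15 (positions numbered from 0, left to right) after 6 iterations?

1

iteration 1: ..1111..11..1111.1
iteration 2: 111..11111111..111
iteration 3: ..1111......1111..
iteration 4: 111..11....11..111
iteration 5: ..111111..111111..
iteration 6: 111....1111....111
position 15 holds 1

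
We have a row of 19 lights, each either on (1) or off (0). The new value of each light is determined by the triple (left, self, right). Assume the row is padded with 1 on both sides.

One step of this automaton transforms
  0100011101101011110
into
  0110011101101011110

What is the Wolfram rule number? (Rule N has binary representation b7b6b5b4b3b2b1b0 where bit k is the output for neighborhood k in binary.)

220

position 6: 111 → 1  (bit 7 = 1)
position 7: 110 → 1  (bit 6 = 1)
position 0: 101 → 0  (bit 5 = 0)
position 2: 100 → 1  (bit 4 = 1)
position 5: 011 → 1  (bit 3 = 1)
position 1: 010 → 1  (bit 2 = 1)
position 4: 001 → 0  (bit 1 = 0)
position 3: 000 → 0  (bit 0 = 0)
bits b7..b0 = 11011100 = 220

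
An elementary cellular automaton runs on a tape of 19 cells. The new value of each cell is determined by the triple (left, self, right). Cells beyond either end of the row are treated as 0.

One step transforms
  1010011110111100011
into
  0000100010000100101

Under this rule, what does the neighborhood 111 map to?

0

At position 6 the neighborhood is 111; the next row has 0 there.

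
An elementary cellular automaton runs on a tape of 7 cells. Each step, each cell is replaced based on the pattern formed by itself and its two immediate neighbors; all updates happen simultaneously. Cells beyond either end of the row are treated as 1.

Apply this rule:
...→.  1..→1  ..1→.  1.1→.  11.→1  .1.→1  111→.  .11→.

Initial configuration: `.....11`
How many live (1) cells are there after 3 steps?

2

1......
11.....
.11....
count of 1: 2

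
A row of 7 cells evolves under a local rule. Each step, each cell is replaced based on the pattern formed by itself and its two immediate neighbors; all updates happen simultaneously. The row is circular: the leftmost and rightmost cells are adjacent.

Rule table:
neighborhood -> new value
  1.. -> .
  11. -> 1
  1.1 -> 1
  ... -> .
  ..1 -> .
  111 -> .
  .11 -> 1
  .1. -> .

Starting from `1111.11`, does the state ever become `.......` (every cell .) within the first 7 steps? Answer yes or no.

...111.
...1.1.
....1..
.......
all cells are . at step 4

yes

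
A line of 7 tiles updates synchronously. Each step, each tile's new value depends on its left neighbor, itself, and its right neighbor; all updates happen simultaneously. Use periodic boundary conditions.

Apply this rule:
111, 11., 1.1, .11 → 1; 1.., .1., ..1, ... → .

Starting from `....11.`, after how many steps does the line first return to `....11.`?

....11.

1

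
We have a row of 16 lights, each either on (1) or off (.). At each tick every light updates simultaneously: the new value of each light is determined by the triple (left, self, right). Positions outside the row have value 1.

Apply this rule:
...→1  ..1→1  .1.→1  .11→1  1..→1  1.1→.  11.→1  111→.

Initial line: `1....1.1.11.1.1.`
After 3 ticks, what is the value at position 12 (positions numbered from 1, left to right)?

111111.1.11.1.1.
.....1.1.11.1.1.
111111.1.11.1.1.
position 12 holds .

.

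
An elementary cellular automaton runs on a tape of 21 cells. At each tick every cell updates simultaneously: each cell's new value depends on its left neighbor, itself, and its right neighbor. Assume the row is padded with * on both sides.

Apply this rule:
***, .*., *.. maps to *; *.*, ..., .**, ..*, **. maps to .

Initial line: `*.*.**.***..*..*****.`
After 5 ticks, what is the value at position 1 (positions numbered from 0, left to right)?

..*.....*.*.**..***..
*.**....*.*...*..*.*.
....*...*.**..**.*.*.
*...**..*...*....*.*.
.*....*.**..**...*.*.
position 1 holds *

*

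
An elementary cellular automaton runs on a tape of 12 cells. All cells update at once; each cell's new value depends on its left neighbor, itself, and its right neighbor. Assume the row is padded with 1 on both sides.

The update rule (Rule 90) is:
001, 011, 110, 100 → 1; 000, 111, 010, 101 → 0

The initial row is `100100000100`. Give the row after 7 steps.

100100010111

step 1: 111010001011
step 2: 001001010010
step 3: 110110001100
step 4: 010111011111
step 5: 000101010000
step 6: 101000001001
step 7: 100100010111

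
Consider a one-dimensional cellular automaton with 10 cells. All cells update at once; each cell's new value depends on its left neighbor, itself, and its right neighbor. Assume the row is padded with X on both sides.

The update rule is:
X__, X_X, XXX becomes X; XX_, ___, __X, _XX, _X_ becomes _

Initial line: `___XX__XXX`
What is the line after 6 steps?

_X_X_X____

X____X__XX
_X____X__X
X_X____X__
_X_X____X_
X_X_X____X
_X_X_X____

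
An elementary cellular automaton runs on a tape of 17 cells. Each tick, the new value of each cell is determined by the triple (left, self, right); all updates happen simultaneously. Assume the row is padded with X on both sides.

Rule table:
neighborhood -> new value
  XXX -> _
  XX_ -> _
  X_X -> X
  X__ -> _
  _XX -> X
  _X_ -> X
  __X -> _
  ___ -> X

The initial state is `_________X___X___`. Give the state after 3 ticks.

_XXXXXXX_X_X_X_X_
XX______XXXXXXXXX
___XXXX_X________

___XXXX_X________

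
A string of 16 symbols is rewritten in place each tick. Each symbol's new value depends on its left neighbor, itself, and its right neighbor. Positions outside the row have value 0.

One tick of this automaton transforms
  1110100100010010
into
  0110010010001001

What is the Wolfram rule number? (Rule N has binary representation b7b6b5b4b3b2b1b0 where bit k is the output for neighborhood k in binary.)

208

position 1: 111 → 1  (bit 7 = 1)
position 2: 110 → 1  (bit 6 = 1)
position 3: 101 → 0  (bit 5 = 0)
position 5: 100 → 1  (bit 4 = 1)
position 0: 011 → 0  (bit 3 = 0)
position 4: 010 → 0  (bit 2 = 0)
position 6: 001 → 0  (bit 1 = 0)
position 9: 000 → 0  (bit 0 = 0)
bits b7..b0 = 11010000 = 208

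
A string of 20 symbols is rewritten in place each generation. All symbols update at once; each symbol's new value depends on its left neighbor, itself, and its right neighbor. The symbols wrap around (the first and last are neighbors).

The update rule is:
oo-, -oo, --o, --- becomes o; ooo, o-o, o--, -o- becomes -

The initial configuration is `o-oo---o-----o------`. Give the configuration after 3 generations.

-o-o-oo-oo-o--oo-oo-

--oo-oo--oooo--ooooo
-ooo-oo-oo--o-oo---o
-o-o-oo-oo-o--oo-oo-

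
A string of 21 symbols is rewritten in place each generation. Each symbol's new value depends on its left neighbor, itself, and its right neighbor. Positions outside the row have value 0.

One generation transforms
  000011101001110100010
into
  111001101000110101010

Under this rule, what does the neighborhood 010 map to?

1

At position 8 the neighborhood is 010; the next row has 1 there.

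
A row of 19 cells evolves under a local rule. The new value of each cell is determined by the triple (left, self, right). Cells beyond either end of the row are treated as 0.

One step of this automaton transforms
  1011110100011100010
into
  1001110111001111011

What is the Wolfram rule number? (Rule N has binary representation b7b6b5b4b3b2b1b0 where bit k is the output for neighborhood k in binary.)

213

position 3: 111 → 1  (bit 7 = 1)
position 5: 110 → 1  (bit 6 = 1)
position 1: 101 → 0  (bit 5 = 0)
position 8: 100 → 1  (bit 4 = 1)
position 2: 011 → 0  (bit 3 = 0)
position 0: 010 → 1  (bit 2 = 1)
position 10: 001 → 0  (bit 1 = 0)
position 9: 000 → 1  (bit 0 = 1)
bits b7..b0 = 11010101 = 213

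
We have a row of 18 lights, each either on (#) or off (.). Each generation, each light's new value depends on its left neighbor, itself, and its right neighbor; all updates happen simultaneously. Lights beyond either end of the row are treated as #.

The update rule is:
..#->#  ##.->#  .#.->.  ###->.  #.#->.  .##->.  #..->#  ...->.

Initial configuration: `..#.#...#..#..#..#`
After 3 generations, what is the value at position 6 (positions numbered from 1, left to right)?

##...#.#.##.##.##.
.##.#.....#..#..#.
..#..#...#.##.##..
position 6 holds #

#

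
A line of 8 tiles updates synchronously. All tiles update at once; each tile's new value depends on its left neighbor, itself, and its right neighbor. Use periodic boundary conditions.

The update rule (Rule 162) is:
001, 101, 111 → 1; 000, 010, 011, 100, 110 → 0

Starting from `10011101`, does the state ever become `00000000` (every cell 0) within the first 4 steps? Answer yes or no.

no

step 1: 00101010
step 2: 01010100
step 3: 10101000
step 4: 01010001
step 4 is 01010001, still not uniform 0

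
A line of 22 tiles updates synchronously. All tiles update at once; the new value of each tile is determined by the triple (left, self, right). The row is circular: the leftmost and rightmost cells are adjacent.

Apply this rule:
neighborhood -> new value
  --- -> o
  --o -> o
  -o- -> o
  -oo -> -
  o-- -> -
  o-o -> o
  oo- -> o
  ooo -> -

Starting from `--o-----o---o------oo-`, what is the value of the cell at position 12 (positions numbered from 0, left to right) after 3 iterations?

ooo-ooooo-ooo-ooooo-o-
--oo----oo--oo----oooo
-o-o-ooo-o-o-o-ooo---o
position 12 holds -

-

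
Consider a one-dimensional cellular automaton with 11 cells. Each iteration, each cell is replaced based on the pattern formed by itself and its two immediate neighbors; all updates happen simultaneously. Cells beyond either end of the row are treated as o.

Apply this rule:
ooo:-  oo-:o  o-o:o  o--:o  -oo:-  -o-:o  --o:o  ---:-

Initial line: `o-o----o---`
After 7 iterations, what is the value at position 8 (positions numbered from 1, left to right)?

iteration 1: oooo--ooo-o
iteration 2: ---ooo--oo-
iteration 3: o-o--ooo-oo
iteration 4: ooooo--oo--
iteration 5: ----ooo-ooo
iteration 6: o--o--oo---
iteration 7: oooooo-oo-o
position 8 holds o

o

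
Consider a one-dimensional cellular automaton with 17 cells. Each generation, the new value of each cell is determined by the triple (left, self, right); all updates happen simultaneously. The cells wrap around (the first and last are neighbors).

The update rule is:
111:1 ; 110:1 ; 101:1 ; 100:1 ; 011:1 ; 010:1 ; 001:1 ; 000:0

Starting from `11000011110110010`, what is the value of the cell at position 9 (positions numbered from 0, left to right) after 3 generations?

generation 1: 11100111111111111
generation 2: 11111111111111111
generation 3: 11111111111111111
position 9 holds 1

1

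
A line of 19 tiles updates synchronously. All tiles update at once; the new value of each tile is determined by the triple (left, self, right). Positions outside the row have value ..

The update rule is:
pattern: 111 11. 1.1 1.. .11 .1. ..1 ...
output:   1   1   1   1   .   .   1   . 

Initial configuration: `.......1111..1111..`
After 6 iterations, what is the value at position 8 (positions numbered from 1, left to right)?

......1.11111.1111.
.....1.1.11111.1111
....1.1.1.11111.111
...1.1.1.1.11111.11
..1.1.1.1.1.11111.1
.1.1.1.1.1.1.11111.
position 8 holds 1

1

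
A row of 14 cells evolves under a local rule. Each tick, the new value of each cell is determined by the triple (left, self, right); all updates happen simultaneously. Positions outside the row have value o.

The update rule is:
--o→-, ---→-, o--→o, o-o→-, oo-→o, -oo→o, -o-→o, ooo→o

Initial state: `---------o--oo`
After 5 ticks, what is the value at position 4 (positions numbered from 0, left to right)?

o

o--------oo-oo
oo-------oo-oo
ooo------oo-oo
oooo-----oo-oo
ooooo----oo-oo
position 4 holds o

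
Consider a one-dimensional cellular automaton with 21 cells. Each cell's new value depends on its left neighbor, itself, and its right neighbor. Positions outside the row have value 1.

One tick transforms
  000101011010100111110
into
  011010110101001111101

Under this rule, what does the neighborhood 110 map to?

0

At position 8 the neighborhood is 110; the next row has 0 there.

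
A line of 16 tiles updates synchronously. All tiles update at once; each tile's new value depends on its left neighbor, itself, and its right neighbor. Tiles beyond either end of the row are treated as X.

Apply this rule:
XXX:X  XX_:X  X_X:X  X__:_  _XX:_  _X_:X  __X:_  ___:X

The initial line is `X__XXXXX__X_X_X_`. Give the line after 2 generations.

generation 1: X___XXXX__XXXXXX
generation 2: X_X__XXX___XXXXX

X_X__XXX___XXXXX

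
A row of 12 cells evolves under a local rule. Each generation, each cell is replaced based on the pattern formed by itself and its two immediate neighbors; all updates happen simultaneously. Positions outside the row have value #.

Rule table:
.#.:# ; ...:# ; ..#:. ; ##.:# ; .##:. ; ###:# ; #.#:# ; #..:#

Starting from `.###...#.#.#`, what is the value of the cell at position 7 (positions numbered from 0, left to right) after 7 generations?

#.####.####.
##.####.####
###.####.###
####.####.##
#####.####.#
######.####.
#######.####
position 7 holds .

.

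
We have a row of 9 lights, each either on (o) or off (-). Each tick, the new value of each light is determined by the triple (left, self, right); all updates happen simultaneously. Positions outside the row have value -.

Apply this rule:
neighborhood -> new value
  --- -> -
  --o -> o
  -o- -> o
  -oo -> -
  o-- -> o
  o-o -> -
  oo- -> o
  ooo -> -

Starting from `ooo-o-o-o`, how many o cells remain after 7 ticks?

--o-o-o-o
-oo-o-o-o
o-o-o-o-o
o-o-o-o-o  (fixed point — unchanged through tick 7)
count of o: 5

5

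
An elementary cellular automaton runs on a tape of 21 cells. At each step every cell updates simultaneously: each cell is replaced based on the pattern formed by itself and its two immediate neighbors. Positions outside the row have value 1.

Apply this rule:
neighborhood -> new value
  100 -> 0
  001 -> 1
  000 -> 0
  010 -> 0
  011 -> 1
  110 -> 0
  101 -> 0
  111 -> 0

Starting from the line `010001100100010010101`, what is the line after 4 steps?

000011001000100100001
000110010001001000011
001100100010010000110
011001000100100001100

011001000100100001100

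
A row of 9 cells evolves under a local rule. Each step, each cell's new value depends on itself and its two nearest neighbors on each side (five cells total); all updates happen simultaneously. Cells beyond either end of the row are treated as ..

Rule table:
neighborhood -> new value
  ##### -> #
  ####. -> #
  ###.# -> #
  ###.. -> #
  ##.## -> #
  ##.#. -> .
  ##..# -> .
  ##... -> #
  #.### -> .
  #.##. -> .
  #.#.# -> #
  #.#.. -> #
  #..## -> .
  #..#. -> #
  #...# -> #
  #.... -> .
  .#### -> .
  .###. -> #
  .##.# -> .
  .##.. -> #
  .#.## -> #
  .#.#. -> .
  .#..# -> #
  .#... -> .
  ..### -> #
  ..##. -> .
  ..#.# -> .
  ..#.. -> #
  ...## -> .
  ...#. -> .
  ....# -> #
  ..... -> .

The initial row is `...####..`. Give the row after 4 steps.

.#.#..#.#

.#.#.###.
...##.###
.#...#.##
.#.#..#.#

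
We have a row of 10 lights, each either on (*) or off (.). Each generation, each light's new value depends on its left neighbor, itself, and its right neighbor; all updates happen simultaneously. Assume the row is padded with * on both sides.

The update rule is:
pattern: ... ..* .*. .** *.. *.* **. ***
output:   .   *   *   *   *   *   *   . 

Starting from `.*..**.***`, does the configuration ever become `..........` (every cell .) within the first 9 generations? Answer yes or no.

generation 1: ********..
generation 2: .......***
generation 3: *.....**..
generation 4: **...*****
generation 5: .**.**....
generation 6: *******..*
generation 7: ......****
generation 8: *....**...
generation 9: **..****.*
generation 9 is **..****.*, still not uniform .

no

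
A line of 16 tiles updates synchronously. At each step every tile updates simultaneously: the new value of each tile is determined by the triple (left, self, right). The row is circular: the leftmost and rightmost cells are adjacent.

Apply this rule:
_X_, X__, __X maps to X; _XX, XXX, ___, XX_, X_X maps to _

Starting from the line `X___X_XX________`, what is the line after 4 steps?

X__X__X__XXXX___

step 1: XX_XX___X______X
step 2: _____X_XXX____X_
step 3: ____XX____X__XXX
step 4: X__X__X__XXXX___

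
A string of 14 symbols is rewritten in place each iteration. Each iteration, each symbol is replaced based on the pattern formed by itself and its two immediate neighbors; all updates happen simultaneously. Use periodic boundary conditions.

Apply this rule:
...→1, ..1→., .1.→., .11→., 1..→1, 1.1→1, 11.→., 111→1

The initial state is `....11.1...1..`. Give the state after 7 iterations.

111...1.11..11
11.11..1..1..1
1.1..1..1..1..
.1.1..1..1..1.
..1.1..1..1..1
1..1.1..1..1..
.1..1.1..1..1.

.1..1.1..1..1.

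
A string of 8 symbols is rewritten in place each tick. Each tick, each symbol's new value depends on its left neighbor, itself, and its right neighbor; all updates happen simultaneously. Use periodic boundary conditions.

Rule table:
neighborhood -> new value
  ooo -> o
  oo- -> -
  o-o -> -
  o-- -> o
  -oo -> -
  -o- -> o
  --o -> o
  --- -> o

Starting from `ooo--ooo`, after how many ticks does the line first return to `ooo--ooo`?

oo-oo-oo
o------o
-oooooo-
o-oooo-o
---oo---
ooo--ooo

6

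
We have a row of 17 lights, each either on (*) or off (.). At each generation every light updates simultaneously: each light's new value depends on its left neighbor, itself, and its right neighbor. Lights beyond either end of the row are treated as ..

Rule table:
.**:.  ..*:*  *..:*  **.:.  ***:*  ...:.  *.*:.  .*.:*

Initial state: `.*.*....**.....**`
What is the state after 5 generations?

..*..**.*..*....*

generation 1: **.**..*..*...*..
generation 2: .....*******.***.
generation 3: ....*.*****...*.*
generation 4: ...**..***.*.**.*
generation 5: ..*..**.*..*....*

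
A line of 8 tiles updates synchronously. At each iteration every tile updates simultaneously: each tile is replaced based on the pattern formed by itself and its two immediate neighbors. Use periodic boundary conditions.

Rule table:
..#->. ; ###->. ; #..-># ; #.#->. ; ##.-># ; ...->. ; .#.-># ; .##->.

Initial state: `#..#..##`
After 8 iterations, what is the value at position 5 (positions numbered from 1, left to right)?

##.##...
.#..##..
.##..##.
..##..##
#..##..#
##..##..
.##..##.  (repeats iteration 3; period 4)
iteration 8: ..##..##
position 5 holds .

.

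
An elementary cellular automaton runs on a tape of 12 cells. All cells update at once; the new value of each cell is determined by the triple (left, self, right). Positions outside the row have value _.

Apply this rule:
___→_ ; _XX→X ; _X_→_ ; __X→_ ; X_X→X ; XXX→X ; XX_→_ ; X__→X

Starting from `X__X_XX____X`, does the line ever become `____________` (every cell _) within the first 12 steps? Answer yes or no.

yes

_X__XX_X____
__X_X_X_X___
___X_X_X_X__
____X_X_X_X_
_____X_X_X_X
______X_X_X_
_______X_X_X
________X_X_
_________X_X
__________X_
___________X
____________
all cells are _ at step 12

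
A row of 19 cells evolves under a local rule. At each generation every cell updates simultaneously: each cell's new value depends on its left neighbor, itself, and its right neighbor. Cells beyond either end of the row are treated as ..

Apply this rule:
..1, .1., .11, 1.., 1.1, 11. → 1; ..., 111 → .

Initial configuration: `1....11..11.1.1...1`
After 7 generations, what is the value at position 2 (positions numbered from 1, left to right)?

1

generation 1: 11..111111111111.11
generation 2: 11111..........1111
generation 3: 1...11........11..1
generation 4: 11.1111......111111
generation 5: 1111..11....11....1
generation 6: 1..111111..1111..11
generation 7: 1111....1111..11111
position 2 holds 1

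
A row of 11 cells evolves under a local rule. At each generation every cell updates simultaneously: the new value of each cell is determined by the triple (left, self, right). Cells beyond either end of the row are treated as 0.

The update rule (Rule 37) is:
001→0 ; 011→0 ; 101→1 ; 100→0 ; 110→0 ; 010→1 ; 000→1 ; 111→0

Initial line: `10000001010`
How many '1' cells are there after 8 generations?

3

generation 1: 10111101110
generation 2: 11000010000
generation 3: 00011010111
generation 4: 11000111000
generation 5: 00010000011
generation 6: 11010111000
generation 7: 00111000011
generation 8: 10000011000
count of 1: 3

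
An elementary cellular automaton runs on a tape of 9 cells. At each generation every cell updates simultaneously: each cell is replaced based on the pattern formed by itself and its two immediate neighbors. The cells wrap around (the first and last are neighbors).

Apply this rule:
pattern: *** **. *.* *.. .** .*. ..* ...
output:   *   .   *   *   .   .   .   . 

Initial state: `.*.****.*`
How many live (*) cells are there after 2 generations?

generation 1: *.*.**.*.
generation 2: .*.*..*.*
count of *: 4

4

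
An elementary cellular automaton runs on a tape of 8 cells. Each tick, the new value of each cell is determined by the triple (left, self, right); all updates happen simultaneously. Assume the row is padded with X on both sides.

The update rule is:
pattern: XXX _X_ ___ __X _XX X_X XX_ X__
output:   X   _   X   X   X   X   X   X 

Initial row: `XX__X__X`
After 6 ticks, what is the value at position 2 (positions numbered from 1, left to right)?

XXXX_XXX
XXXXXXXX
XXXXXXXX  (fixed point — unchanged through tick 6)
position 2 holds X

X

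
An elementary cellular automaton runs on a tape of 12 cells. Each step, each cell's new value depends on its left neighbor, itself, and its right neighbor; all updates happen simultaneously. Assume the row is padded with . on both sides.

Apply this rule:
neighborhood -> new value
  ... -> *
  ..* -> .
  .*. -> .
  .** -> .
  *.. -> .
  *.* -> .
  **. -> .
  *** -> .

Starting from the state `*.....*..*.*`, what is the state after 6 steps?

*.....******

..***.......
*.....******
..***.......  (repeats step 1; period 2)
step 6: *.....******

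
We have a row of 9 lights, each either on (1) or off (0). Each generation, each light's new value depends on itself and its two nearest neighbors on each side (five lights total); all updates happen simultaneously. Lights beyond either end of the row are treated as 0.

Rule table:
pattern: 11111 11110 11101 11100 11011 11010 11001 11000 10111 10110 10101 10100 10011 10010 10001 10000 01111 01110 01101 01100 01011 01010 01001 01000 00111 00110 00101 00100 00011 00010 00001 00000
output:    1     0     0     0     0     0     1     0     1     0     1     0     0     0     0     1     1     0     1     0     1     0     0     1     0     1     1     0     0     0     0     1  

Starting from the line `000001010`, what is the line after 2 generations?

000100000

generation 1: 111001001
generation 2: 000100000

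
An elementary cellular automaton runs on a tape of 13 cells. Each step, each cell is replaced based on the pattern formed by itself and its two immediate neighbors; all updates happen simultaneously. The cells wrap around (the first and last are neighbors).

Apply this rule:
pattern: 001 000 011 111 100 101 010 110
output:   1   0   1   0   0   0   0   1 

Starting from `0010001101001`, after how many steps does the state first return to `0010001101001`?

26

0100011100010
1000110100100
0001110001001
0011010010010
0111000100100
1101001001000
1100010010001
0100100100011
0001001000111
0010010001101
0100100011100
1001000110100
0010001110001
0100011010010
1000111000100
0001101001001
0011100010010
0110100100100
1110001001000
1010010010001
1000100100011
1001001000110
0010010001110
0100100011010
1001000111000
0010001101001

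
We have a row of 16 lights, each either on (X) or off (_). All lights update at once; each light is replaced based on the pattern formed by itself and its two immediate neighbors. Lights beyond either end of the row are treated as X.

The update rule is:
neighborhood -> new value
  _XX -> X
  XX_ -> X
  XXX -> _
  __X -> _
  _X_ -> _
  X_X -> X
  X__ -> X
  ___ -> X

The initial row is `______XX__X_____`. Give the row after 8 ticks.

XXXXX_XXX__XXXX_
____XXX_XX_X__XX
XXX_X_XXXXX_X_X_
__XX_XX___XX_X_X
X_XXXXXXX_XXX_XX
XXX_____XXX_XXX_
__XXXXX_X_XXX_XX
X_X___XX_XX_XXX_

X_X___XX_XX_XXX_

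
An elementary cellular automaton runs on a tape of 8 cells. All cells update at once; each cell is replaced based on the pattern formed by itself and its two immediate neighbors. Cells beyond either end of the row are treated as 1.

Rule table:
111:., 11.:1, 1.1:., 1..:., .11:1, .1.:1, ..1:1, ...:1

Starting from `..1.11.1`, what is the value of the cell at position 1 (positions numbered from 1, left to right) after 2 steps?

step 1: .11.11.1
step 2: .11.11.1
position 1 holds .

.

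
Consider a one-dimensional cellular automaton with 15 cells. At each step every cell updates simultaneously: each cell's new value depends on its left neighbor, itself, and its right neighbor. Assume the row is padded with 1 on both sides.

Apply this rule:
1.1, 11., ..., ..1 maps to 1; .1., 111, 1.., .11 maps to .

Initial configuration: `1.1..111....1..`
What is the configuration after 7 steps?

11..1..1.111..1
.1.1..1.1..1.1.
1.1..1.1..1.1.1
11..1.1..1.1.1.
.1.1.1..1.1.1.1
1.1.1..1.1.1.1.
11.1..1.1.1.1.1

11.1..1.1.1.1.1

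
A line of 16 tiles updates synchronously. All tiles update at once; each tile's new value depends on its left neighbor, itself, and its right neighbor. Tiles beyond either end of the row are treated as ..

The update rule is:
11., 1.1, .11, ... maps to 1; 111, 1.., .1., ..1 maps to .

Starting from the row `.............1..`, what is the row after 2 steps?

1..........1.1..

111111111111...1
1..........1.1..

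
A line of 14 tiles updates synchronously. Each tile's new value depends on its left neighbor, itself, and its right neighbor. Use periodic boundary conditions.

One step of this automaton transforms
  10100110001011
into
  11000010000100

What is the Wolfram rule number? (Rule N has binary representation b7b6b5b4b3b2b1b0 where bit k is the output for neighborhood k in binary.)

96

position 13: 111 → 0  (bit 7 = 0)
position 0: 110 → 1  (bit 6 = 1)
position 1: 101 → 1  (bit 5 = 1)
position 3: 100 → 0  (bit 4 = 0)
position 5: 011 → 0  (bit 3 = 0)
position 2: 010 → 0  (bit 2 = 0)
position 4: 001 → 0  (bit 1 = 0)
position 8: 000 → 0  (bit 0 = 0)
bits b7..b0 = 01100000 = 96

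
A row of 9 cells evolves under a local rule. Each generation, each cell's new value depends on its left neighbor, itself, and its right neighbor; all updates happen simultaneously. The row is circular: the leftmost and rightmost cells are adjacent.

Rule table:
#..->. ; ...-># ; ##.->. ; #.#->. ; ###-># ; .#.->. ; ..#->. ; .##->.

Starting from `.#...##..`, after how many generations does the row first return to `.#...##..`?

2

generation 1: ...#....#
generation 2: .#...##..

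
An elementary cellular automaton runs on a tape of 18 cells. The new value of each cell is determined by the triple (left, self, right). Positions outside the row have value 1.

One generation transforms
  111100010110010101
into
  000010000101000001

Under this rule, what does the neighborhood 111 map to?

0

At position 0 the neighborhood is 111; the next row has 0 there.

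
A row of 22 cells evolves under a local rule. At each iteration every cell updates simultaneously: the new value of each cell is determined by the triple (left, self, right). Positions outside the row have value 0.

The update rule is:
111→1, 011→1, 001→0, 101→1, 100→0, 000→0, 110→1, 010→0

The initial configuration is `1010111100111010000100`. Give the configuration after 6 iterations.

0011111100111100000000

0101111100111100000000
0011111100111100000000
0011111100111100000000  (fixed point — unchanged through iteration 6)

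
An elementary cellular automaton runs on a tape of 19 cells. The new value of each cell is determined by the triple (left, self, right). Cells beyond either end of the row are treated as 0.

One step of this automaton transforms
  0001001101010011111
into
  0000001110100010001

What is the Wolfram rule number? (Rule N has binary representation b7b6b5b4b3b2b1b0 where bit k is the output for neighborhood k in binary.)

position 15: 111 → 0  (bit 7 = 0)
position 7: 110 → 1  (bit 6 = 1)
position 8: 101 → 1  (bit 5 = 1)
position 4: 100 → 0  (bit 4 = 0)
position 6: 011 → 1  (bit 3 = 1)
position 3: 010 → 0  (bit 2 = 0)
position 2: 001 → 0  (bit 1 = 0)
position 0: 000 → 0  (bit 0 = 0)
bits b7..b0 = 01101000 = 104

104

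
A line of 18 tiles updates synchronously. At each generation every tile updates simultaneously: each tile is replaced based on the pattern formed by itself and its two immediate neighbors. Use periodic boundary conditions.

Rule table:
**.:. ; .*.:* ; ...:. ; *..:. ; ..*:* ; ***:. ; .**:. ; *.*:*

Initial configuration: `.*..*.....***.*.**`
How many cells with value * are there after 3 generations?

generation 1: **.**....*...***..
generation 2: ..*.....**..*....*
generation 3: .**....*...**...**
count of *: 7

7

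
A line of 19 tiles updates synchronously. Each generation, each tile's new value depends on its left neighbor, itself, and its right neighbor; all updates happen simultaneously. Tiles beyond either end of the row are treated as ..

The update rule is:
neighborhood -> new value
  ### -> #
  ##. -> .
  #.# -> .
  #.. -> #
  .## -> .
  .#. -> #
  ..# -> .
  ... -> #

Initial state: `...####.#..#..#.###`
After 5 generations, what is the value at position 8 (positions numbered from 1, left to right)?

##..##..##.##.#..#.
..#...#.......##.##
#.###.#######......
#..#...#####.######
##.###..###...####.
position 8 holds .

.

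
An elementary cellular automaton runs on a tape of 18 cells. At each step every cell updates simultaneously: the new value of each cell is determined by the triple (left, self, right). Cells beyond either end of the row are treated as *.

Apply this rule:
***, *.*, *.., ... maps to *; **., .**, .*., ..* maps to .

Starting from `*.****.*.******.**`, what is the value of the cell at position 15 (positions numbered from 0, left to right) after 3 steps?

*

step 1: .*.**.*.*.****.*.*
step 2: *.*..*.*.*.**.*.*.
step 3: .*.*..*.*.*..*.*.*
position 15 holds *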